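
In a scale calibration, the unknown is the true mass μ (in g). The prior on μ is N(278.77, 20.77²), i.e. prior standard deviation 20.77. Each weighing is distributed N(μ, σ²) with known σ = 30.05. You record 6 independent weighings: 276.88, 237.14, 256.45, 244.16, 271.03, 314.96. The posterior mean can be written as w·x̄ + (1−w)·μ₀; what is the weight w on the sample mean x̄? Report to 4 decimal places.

0.7414

For Normal data with known variance σ², a Normal(μ₀, σ₀²) prior on μ is conjugate. Posterior precision = 1/σ₀² + n/σ²; posterior mean is the precision-weighted average of μ₀ and x̄.
σ₀² = 20.77² = 431.3929, σ² = 30.05² = 903.0025. Prior precision 1/σ₀² = 1/431.3929; data precision n/σ² = 6/903.0025.
w = (n/σ²)/(1/σ₀² + n/σ²) = n·σ₀²/(σ² + n·σ₀²) = 6·431.3929/(903.0025 + 6·431.3929) = 2588.3574/3491.3599 = 0.7414.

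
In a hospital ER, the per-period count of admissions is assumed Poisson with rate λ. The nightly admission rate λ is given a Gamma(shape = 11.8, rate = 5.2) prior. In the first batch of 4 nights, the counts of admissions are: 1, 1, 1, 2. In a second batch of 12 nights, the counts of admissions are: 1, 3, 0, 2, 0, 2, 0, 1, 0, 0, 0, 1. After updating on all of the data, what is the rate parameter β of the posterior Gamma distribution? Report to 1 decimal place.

21.2

With a Gamma(shape α, rate β) prior, the Poisson likelihood is conjugate: the posterior is Gamma(α + ΣXᵢ, β + n).
Batch 1: sum of counts S = 5 over n = 4 nights.
After batch 1: Gamma(α+S, β+n) = Gamma(11.8+5, 5.2+4) = Gamma(16.8, 9.2).
Batch 2: sum of counts S = 10 over n = 12 nights.
After batch 2: Gamma(α+S, β+n) = Gamma(16.8+10, 9.2+12) = Gamma(26.8, 21.2).
Posterior β = 21.2.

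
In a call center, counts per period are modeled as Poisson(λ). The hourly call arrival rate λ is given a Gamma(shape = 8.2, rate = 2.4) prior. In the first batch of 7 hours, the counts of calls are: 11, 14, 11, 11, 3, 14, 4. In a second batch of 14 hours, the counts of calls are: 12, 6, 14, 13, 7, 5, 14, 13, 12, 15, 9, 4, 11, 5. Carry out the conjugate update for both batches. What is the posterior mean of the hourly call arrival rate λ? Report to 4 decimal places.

9.2393

With a Gamma(shape α, rate β) prior, the Poisson likelihood is conjugate: the posterior is Gamma(α + ΣXᵢ, β + n).
Batch 1: sum of counts S = 68 over n = 7 hours.
After batch 1: Gamma(α+S, β+n) = Gamma(8.2+68, 2.4+7) = Gamma(76.2, 9.4).
Batch 2: sum of counts S = 140 over n = 14 hours.
After batch 2: Gamma(α+S, β+n) = Gamma(76.2+140, 9.4+14) = Gamma(216.2, 23.4).
Posterior mean = α/β = 216.2/23.4 = 9.2393.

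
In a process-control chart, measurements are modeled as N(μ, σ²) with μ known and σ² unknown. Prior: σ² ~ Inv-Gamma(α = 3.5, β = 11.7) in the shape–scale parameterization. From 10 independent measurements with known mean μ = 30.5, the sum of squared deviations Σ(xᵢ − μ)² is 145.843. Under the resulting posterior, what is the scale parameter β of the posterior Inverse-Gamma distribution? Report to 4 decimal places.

With known mean μ and an Inverse-Gamma(α, β) prior on σ², the Normal likelihood is conjugate: posterior is Inv-Gamma(α + n/2, β + Σ(xᵢ−μ)²/2).
Posterior: Inv-Gamma(3.5 + 10/2, 11.7 + 145.843/2) = Inv-Gamma(8.50, 84.6215).
Posterior β = 84.6215.

84.6215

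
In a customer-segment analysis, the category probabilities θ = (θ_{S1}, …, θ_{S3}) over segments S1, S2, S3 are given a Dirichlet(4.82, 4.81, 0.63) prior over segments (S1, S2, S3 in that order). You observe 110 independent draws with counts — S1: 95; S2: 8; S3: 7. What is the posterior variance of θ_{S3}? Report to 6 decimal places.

0.000490

The Dirichlet prior is conjugate to the Multinomial likelihood: each posterior αⱼ = prior αⱼ + observed count nⱼ.
Posterior concentration: (99.82, 12.81, 7.63), total = 120.26.
Var[θ_j] = α_j(Σα−α_j)/((Σα)²(Σα+1)) = 7.63·112.63/(120.26²·121.26) = 0.000490.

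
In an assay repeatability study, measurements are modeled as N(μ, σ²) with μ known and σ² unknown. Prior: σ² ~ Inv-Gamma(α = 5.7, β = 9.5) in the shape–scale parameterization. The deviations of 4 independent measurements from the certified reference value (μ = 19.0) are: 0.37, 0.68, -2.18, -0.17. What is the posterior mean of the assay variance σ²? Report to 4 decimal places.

With known mean μ and an Inverse-Gamma(α, β) prior on σ², the Normal likelihood is conjugate: posterior is Inv-Gamma(α + n/2, β + Σ(xᵢ−μ)²/2).
Σ(xᵢ−μ)² = (0.37)² + (0.68)² + (-2.18)² + (-0.17)² = 5.3806.
Posterior: Inv-Gamma(5.7 + 4/2, 9.5 + 5.3806/2) = Inv-Gamma(7.70, 12.19030).
E[σ²|data] = β/(α−1) = 12.19030/6.70 = 1.8194.

1.8194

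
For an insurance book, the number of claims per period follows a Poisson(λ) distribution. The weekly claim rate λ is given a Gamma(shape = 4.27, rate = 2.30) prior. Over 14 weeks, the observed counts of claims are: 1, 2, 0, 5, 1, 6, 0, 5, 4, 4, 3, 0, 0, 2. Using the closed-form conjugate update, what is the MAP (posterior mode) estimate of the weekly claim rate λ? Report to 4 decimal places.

2.2252

With a Gamma(shape α, rate β) prior, the Poisson likelihood is conjugate: the posterior is Gamma(α + ΣXᵢ, β + n).
Sum of counts S = 33 over n = 14 weeks.
Posterior: Gamma(α+S, β+n) = Gamma(4.27+33, 2.30+14) = Gamma(37.27, 16.30).
Mode of Gamma(α,β) for α≥1 is (α−1)/β = 36.27/16.30 = 2.2252.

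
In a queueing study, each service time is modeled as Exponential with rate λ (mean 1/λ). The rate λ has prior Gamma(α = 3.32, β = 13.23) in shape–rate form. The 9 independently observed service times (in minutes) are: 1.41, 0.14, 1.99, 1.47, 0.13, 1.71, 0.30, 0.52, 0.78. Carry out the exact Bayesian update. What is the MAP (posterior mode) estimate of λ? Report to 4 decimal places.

With a Gamma(shape α, rate β) prior on the exponential rate λ, the posterior after n observations with total T = Σxᵢ is Gamma(α+n, β+T).
Sum of observations T = 8.45 minutes; n = 9.
Posterior: Gamma(3.32+9, 13.23+8.45) = Gamma(12.32, 21.68).
Mode = (α−1)/β = 0.5221.

0.5221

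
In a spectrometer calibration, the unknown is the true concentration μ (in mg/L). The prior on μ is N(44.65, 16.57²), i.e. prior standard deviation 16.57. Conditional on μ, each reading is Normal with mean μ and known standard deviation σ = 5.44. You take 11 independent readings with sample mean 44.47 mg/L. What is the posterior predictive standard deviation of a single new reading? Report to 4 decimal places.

For Normal data with known variance σ², a Normal(μ₀, σ₀²) prior on μ is conjugate. Posterior precision = 1/σ₀² + n/σ²; posterior mean is the precision-weighted average of μ₀ and x̄.
σ₀² = 16.57² = 274.5649, σ² = 5.44² = 29.5936; σ² + n·σ₀² = 29.5936 + 11·274.5649 = 3049.8075.
Posterior precision = 1/σ₀² + n/σ² = 1/274.5649 + 11/29.5936 = (σ² + n·σ₀²)/(σ₀²σ²) = 3049.8075/(274.5649·29.5936); posterior variance σₙ² = σ₀²σ²/(σ² + n·σ₀²) = 274.5649·29.5936/3049.8075 = 2.664222.
Predictive variance for one new observation = σₙ² + σ² = 274.5649·29.5936/3049.8075 + 29.5936 = σ²·(σ₀² + 3049.8075)/3049.8075 = 29.5936·3324.3724/3049.8075 = 32.257822; SD = √(29.5936·3324.3724/3049.8075) = 5.6796.

5.6796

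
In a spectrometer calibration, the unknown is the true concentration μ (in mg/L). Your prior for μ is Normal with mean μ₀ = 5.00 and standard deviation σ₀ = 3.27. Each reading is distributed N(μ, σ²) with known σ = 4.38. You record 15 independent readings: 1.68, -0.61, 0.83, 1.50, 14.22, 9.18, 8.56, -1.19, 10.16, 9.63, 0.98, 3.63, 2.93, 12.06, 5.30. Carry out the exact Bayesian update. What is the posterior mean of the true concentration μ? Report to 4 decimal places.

For Normal data with known variance σ², a Normal(μ₀, σ₀²) prior on μ is conjugate. Posterior precision = 1/σ₀² + n/σ²; posterior mean is the precision-weighted average of μ₀ and x̄.
Σxᵢ = 1.68 + (-0.61) + 0.83 + 1.50 + 14.22 + 9.18 + 8.56 + (-1.19) + 10.16 + 9.63 + 0.98 + 3.63 + 2.93 + 12.06 + 5.30 = 78.86, so n·x̄ = 78.86.
σ₀² = 3.27² = 10.6929, σ² = 4.38² = 19.1844; σ² + n·σ₀² = 19.1844 + 15·10.6929 = 179.5779.
Posterior mean = (μ₀/σ₀² + n·x̄/σ²)/(1/σ₀² + n/σ²) = (σ²·μ₀ + σ₀²·n·x̄)/(σ² + n·σ₀²) = (19.1844·5.00 + 10.6929·78.86)/179.5779 = 939.164094/179.5779 = 5.2298.

5.2298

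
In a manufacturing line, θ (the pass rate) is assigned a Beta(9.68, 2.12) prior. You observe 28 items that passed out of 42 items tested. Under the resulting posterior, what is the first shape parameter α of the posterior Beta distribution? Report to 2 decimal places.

37.68

The Beta prior is conjugate to a Binomial/Bernoulli likelihood; the update adds successes to α and failures to β.
Posterior: Beta(α+k, β+n−k) = Beta(9.68+28, 2.12+14) = Beta(37.68, 16.12).
Posterior α = 37.68.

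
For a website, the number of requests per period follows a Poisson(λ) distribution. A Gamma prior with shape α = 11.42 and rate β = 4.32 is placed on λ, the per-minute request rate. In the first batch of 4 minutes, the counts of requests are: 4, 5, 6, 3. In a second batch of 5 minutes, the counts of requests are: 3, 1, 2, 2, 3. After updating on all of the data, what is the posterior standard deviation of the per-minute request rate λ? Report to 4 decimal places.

With a Gamma(shape α, rate β) prior, the Poisson likelihood is conjugate: the posterior is Gamma(α + ΣXᵢ, β + n).
Batch 1: sum of counts S = 18 over n = 4 minutes.
After batch 1: Gamma(α+S, β+n) = Gamma(11.42+18, 4.32+4) = Gamma(29.42, 8.32).
Batch 2: sum of counts S = 11 over n = 5 minutes.
After batch 2: Gamma(α+S, β+n) = Gamma(29.42+11, 8.32+5) = Gamma(40.42, 13.32).
SD = √α/β = √40.42/13.32 = 0.4773.

0.4773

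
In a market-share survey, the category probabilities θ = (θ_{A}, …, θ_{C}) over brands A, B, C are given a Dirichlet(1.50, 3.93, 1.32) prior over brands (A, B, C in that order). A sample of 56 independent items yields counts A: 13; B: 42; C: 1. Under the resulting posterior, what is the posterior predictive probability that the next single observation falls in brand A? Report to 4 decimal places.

0.2311

The Dirichlet prior is conjugate to the Multinomial likelihood: each posterior αⱼ = prior αⱼ + observed count nⱼ.
Posterior concentration: (14.50, 45.93, 2.32), total = 62.75.
P(next = A | data) = α_{A}/Σα = 0.2311.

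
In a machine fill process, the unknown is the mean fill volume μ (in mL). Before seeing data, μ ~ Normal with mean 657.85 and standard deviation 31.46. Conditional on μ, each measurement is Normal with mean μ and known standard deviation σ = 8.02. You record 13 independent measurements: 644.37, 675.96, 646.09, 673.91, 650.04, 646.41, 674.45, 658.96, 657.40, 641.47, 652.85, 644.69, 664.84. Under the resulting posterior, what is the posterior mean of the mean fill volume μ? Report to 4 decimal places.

For Normal data with known variance σ², a Normal(μ₀, σ₀²) prior on μ is conjugate. Posterior precision = 1/σ₀² + n/σ²; posterior mean is the precision-weighted average of μ₀ and x̄.
Σxᵢ = 644.37 + 675.96 + 646.09 + 673.91 + 650.04 + 646.41 + 674.45 + 658.96 + 657.40 + 641.47 + 652.85 + 644.69 + 664.84 = 8531.44, so n·x̄ = 8531.44.
σ₀² = 31.46² = 989.7316, σ² = 8.02² = 64.3204; σ² + n·σ₀² = 64.3204 + 13·989.7316 = 12930.8312.
Posterior mean = (μ₀/σ₀² + n·x̄/σ²)/(1/σ₀² + n/σ²) = (σ²·μ₀ + σ₀²·n·x̄)/(σ² + n·σ₀²) = (64.3204·657.85 + 989.7316·8531.44)/12930.8312 = 8486148.936644/12930.8312 = 656.2725.

656.2725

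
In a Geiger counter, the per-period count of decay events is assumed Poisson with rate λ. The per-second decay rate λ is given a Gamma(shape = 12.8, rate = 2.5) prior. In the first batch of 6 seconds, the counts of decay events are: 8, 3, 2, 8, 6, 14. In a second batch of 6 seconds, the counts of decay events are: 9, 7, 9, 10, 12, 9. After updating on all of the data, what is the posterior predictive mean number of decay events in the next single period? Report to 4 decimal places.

With a Gamma(shape α, rate β) prior, the Poisson likelihood is conjugate: the posterior is Gamma(α + ΣXᵢ, β + n).
Batch 1: sum of counts S = 41 over n = 6 seconds.
After batch 1: Gamma(α+S, β+n) = Gamma(12.8+41, 2.5+6) = Gamma(53.8, 8.5).
Batch 2: sum of counts S = 56 over n = 6 seconds.
After batch 2: Gamma(α+S, β+n) = Gamma(53.8+56, 8.5+6) = Gamma(109.8, 14.5).
The predictive distribution for one future period is NegBinom with mean α/β = 7.5724.

7.5724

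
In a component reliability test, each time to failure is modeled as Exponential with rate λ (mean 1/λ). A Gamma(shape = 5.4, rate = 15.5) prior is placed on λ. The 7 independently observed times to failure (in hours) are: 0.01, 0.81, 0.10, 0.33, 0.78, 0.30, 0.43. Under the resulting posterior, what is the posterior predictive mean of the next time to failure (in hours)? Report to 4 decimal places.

With a Gamma(shape α, rate β) prior on the exponential rate λ, the posterior after n observations with total T = Σxᵢ is Gamma(α+n, β+T).
Sum of observations T = 2.76 hours; n = 7.
Posterior: Gamma(5.4+7, 15.5+2.76) = Gamma(12.4, 18.26).
The predictive distribution for the next observation is Lomax; its mean is β/(α−1) = 18.26/11.4 = 1.6018.

1.6018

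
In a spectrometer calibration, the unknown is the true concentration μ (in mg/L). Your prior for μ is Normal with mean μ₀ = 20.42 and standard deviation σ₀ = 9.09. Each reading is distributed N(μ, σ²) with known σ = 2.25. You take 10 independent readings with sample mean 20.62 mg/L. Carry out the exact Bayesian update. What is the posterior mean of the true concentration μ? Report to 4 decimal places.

For Normal data with known variance σ², a Normal(μ₀, σ₀²) prior on μ is conjugate. Posterior precision = 1/σ₀² + n/σ²; posterior mean is the precision-weighted average of μ₀ and x̄.
n·x̄ = 10·20.62 = 206.2.
σ₀² = 9.09² = 82.6281, σ² = 2.25² = 5.0625; σ² + n·σ₀² = 5.0625 + 10·82.6281 = 831.3435.
Posterior mean = (μ₀/σ₀² + n·x̄/σ²)/(1/σ₀² + n/σ²) = (σ²·μ₀ + σ₀²·n·x̄)/(σ² + n·σ₀²) = (5.0625·20.42 + 82.6281·206.2)/831.3435 = 17141.29047/831.3435 = 20.6188.

20.6188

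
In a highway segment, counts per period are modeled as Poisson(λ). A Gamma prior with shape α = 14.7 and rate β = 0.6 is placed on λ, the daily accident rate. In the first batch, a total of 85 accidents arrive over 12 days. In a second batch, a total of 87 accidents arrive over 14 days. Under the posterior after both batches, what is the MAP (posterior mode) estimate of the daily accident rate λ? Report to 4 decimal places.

With a Gamma(shape α, rate β) prior, the Poisson likelihood is conjugate: the posterior is Gamma(α + ΣXᵢ, β + n).
After batch 1: Gamma(α+S, β+n) = Gamma(14.7+85, 0.6+12) = Gamma(99.7, 12.6).
After batch 2: Gamma(α+S, β+n) = Gamma(99.7+87, 12.6+14) = Gamma(186.7, 26.6).
Mode of Gamma(α,β) for α≥1 is (α−1)/β = 185.7/26.6 = 6.9812.

6.9812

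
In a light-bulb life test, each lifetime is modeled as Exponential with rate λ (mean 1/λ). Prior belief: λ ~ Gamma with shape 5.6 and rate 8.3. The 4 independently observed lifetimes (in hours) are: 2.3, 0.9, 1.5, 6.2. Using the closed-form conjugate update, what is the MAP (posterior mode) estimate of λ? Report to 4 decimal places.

With a Gamma(shape α, rate β) prior on the exponential rate λ, the posterior after n observations with total T = Σxᵢ is Gamma(α+n, β+T).
Sum of observations T = 10.9 hours; n = 4.
Posterior: Gamma(5.6+4, 8.3+10.9) = Gamma(9.6, 19.2).
Mode = (α−1)/β = 0.4479.

0.4479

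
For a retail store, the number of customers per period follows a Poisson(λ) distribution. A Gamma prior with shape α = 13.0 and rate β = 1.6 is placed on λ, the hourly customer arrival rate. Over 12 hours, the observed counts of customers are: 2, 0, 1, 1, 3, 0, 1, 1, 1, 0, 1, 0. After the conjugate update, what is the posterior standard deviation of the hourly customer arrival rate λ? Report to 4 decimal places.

0.3602

With a Gamma(shape α, rate β) prior, the Poisson likelihood is conjugate: the posterior is Gamma(α + ΣXᵢ, β + n).
Sum of counts S = 11 over n = 12 hours.
Posterior: Gamma(α+S, β+n) = Gamma(13.0+11, 1.6+12) = Gamma(24.0, 13.6).
SD = √α/β = √24.0/13.6 = 0.3602.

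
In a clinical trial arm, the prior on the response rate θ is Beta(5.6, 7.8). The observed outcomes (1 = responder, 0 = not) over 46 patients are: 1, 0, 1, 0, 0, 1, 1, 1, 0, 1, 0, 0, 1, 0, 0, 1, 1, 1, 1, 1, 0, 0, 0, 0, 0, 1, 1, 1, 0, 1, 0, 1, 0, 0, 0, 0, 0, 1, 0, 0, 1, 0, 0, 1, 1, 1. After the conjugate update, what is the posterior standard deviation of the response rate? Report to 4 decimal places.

0.0642

The Beta prior is conjugate to a Binomial/Bernoulli likelihood; the update adds successes to α and failures to β.
Posterior: Beta(α+k, β+n−k) = Beta(5.6+22, 7.8+24) = Beta(27.6, 31.8).
Var = αβ/((α+β)²(α+β+1)) = 27.6·31.8/(59.4²·60.4) = 0.00411838; SD = √0.00411838 = 0.0642.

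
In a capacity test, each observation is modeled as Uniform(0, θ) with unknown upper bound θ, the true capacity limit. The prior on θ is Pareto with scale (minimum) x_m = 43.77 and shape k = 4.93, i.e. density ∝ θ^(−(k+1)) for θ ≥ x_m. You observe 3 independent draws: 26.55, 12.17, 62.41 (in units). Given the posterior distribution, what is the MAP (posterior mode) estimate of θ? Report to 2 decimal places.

A Pareto(scale x_m, shape k) prior on the upper bound θ of Uniform(0, θ) is conjugate: posterior is Pareto(max(x_m, max xᵢ), k + n).
Sample maximum = 62.41; prior scale x_m = 43.77 → posterior scale = max = 62.41.
Posterior shape = 4.93 + 3 = 7.93.
The Pareto density is decreasing on [x_m, ∞), so the mode is x_m = 62.41.

62.41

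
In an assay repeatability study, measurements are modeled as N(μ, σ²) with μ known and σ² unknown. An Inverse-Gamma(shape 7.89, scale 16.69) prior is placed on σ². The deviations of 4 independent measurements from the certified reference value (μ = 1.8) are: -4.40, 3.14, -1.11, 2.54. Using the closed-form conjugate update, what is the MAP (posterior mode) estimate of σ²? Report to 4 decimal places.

With known mean μ and an Inverse-Gamma(α, β) prior on σ², the Normal likelihood is conjugate: posterior is Inv-Gamma(α + n/2, β + Σ(xᵢ−μ)²/2).
Σ(xᵢ−μ)² = (-4.40)² + (3.14)² + (-1.11)² + (2.54)² = 36.9033.
Posterior: Inv-Gamma(7.89 + 4/2, 16.69 + 36.9033/2) = Inv-Gamma(9.89, 35.14165).
Mode = β/(α+1) = 35.14165/10.89 = 3.2270.

3.2270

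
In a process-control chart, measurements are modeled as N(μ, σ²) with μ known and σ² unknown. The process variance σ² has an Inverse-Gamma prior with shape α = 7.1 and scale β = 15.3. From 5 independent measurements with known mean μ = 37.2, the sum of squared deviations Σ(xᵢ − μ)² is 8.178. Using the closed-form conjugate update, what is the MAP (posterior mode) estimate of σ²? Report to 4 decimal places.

With known mean μ and an Inverse-Gamma(α, β) prior on σ², the Normal likelihood is conjugate: posterior is Inv-Gamma(α + n/2, β + Σ(xᵢ−μ)²/2).
Posterior: Inv-Gamma(7.1 + 5/2, 15.3 + 8.178/2) = Inv-Gamma(9.60, 19.3890).
Mode = β/(α+1) = 19.3890/10.60 = 1.8292.

1.8292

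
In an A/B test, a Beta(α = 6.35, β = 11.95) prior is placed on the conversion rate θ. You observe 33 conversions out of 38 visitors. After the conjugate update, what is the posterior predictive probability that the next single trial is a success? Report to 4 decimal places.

0.6989

The Beta prior is conjugate to a Binomial/Bernoulli likelihood; the update adds successes to α and failures to β.
Posterior: Beta(α+k, β+n−k) = Beta(6.35+33, 11.95+5) = Beta(39.35, 16.95).
For a single future Bernoulli trial, P(success | data) = α/(α+β) = 0.6989.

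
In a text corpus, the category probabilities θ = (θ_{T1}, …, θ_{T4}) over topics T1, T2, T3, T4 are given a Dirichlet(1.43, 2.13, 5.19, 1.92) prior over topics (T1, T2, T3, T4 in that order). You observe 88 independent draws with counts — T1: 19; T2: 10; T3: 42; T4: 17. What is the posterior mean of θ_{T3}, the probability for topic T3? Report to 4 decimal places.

The Dirichlet prior is conjugate to the Multinomial likelihood: each posterior αⱼ = prior αⱼ + observed count nⱼ.
Posterior concentration: (20.43, 12.13, 47.19, 18.92), total = 98.67.
E[θ_{T3}|data] = α_{T3}/Σα = 47.19/98.67 = 0.4783.

0.4783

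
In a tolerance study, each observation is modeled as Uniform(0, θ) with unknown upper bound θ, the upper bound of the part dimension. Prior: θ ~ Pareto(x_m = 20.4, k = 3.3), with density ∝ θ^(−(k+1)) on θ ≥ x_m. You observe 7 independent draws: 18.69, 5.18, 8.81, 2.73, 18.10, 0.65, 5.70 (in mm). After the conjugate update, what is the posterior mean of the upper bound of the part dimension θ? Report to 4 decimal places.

22.5935

A Pareto(scale x_m, shape k) prior on the upper bound θ of Uniform(0, θ) is conjugate: posterior is Pareto(max(x_m, max xᵢ), k + n).
Sample maximum = 18.69; prior scale x_m = 20.4 → posterior scale = max = 20.40.
Posterior shape = 3.3 + 7 = 10.3.
E[θ|data] = k·x_m/(k−1) = 10.3·20.40/9.3 = 22.5935.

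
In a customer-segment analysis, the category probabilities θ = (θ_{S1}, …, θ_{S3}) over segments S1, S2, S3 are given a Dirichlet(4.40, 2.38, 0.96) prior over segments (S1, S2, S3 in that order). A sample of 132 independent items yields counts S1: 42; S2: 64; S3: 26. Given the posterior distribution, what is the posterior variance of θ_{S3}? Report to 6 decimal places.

The Dirichlet prior is conjugate to the Multinomial likelihood: each posterior αⱼ = prior αⱼ + observed count nⱼ.
Posterior concentration: (46.40, 66.38, 26.96), total = 139.74.
Var[θ_j] = α_j(Σα−α_j)/((Σα)²(Σα+1)) = 26.96·112.78/(139.74²·140.74) = 0.001106.

0.001106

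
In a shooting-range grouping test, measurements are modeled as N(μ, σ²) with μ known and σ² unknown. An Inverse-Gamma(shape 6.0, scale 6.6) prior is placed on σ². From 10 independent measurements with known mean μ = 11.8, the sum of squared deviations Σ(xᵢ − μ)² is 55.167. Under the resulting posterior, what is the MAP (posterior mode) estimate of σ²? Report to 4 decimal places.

2.8486

With known mean μ and an Inverse-Gamma(α, β) prior on σ², the Normal likelihood is conjugate: posterior is Inv-Gamma(α + n/2, β + Σ(xᵢ−μ)²/2).
Posterior: Inv-Gamma(6.0 + 10/2, 6.6 + 55.167/2) = Inv-Gamma(11.00, 34.1835).
Mode = β/(α+1) = 34.1835/12.00 = 2.8486.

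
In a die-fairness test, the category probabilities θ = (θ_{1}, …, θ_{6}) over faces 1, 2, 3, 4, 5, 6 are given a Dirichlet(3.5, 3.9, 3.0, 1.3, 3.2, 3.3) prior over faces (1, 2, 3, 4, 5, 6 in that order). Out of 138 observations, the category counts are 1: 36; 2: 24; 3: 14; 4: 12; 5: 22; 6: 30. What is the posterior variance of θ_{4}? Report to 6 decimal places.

The Dirichlet prior is conjugate to the Multinomial likelihood: each posterior αⱼ = prior αⱼ + observed count nⱼ.
Posterior concentration: (39.5, 27.9, 17.0, 13.3, 25.2, 33.3), total = 156.2.
Var[θ_j] = α_j(Σα−α_j)/((Σα)²(Σα+1)) = 13.3·142.9/(156.2²·157.2) = 0.000496.

0.000496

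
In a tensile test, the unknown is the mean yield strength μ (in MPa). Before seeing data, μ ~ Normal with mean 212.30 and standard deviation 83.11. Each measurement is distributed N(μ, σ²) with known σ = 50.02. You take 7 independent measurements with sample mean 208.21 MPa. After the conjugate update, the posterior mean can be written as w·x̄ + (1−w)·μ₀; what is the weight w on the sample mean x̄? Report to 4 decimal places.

For Normal data with known variance σ², a Normal(μ₀, σ₀²) prior on μ is conjugate. Posterior precision = 1/σ₀² + n/σ²; posterior mean is the precision-weighted average of μ₀ and x̄.
σ₀² = 83.11² = 6907.2721, σ² = 50.02² = 2502.0004. Prior precision 1/σ₀² = 1/6907.2721; data precision n/σ² = 7/2502.0004.
w = (n/σ²)/(1/σ₀² + n/σ²) = n·σ₀²/(σ² + n·σ₀²) = 7·6907.2721/(2502.0004 + 7·6907.2721) = 48350.9047/50852.9051 = 0.9508.

0.9508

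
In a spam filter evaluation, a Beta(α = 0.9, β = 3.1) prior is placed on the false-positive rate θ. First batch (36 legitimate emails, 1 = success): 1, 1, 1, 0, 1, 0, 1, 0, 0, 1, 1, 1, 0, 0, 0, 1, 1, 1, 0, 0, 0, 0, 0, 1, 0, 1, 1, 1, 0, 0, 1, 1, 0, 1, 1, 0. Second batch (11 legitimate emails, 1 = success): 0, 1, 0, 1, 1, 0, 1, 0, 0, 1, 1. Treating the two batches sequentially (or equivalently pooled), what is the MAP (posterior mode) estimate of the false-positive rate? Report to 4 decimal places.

0.5082

The Beta prior is conjugate to a Binomial/Bernoulli likelihood; the update adds successes to α and failures to β.
After batch 1: Beta(0.9+19, 3.1+17) = Beta(19.9, 20.1).
After batch 2: Beta(19.9+6, 20.1+5) = Beta(25.9, 25.1).
Mode of Beta(a,b) for a,b>1 is (a−1)/(a+b−2) = 24.9/49.0 = 0.5082.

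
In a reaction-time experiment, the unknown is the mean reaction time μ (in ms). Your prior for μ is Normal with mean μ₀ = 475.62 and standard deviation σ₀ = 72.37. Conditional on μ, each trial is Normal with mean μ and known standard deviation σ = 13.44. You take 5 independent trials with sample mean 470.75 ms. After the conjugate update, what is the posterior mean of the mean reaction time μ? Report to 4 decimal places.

470.7834

For Normal data with known variance σ², a Normal(μ₀, σ₀²) prior on μ is conjugate. Posterior precision = 1/σ₀² + n/σ²; posterior mean is the precision-weighted average of μ₀ and x̄.
n·x̄ = 5·470.75 = 2353.75.
σ₀² = 72.37² = 5237.4169, σ² = 13.44² = 180.6336; σ² + n·σ₀² = 180.6336 + 5·5237.4169 = 26367.7181.
Posterior mean = (μ₀/σ₀² + n·x̄/σ²)/(1/σ₀² + n/σ²) = (σ²·μ₀ + σ₀²·n·x̄)/(σ² + n·σ₀²) = (180.6336·475.62 + 5237.4169·2353.75)/26367.7181 = 12413482.981207/26367.7181 = 470.7834.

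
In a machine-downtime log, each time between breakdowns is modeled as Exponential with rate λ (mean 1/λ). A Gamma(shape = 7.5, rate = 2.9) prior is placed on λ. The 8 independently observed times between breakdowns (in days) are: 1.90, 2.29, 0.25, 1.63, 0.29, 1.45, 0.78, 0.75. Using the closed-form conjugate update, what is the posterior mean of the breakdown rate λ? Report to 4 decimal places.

1.2663

With a Gamma(shape α, rate β) prior on the exponential rate λ, the posterior after n observations with total T = Σxᵢ is Gamma(α+n, β+T).
Sum of observations T = 9.34 days; n = 8.
Posterior: Gamma(7.5+8, 2.9+9.34) = Gamma(15.5, 12.24).
Posterior mean of λ = α/β = 15.5/12.24 = 1.2663.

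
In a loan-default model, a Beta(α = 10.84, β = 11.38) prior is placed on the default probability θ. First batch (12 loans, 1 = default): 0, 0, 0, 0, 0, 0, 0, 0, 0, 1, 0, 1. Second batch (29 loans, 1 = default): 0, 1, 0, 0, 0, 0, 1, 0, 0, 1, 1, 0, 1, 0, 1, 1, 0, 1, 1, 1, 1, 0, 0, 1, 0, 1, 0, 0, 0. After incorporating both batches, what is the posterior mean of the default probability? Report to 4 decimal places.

0.4087

The Beta prior is conjugate to a Binomial/Bernoulli likelihood; the update adds successes to α and failures to β.
After batch 1: Beta(10.84+2, 11.38+10) = Beta(12.84, 21.38).
After batch 2: Beta(12.84+13, 21.38+16) = Beta(25.84, 37.38).
Posterior mean = α/(α+β) = 25.84/63.22 = 0.4087.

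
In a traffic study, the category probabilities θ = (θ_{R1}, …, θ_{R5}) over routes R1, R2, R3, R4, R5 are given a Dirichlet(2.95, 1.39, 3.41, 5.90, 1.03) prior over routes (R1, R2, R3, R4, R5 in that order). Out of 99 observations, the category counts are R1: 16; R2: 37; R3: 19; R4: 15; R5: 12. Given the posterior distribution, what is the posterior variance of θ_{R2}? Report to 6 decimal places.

The Dirichlet prior is conjugate to the Multinomial likelihood: each posterior αⱼ = prior αⱼ + observed count nⱼ.
Posterior concentration: (18.95, 38.39, 22.41, 20.90, 13.03), total = 113.68.
Var[θ_j] = α_j(Σα−α_j)/((Σα)²(Σα+1)) = 38.39·75.29/(113.68²·114.68) = 0.001950.

0.001950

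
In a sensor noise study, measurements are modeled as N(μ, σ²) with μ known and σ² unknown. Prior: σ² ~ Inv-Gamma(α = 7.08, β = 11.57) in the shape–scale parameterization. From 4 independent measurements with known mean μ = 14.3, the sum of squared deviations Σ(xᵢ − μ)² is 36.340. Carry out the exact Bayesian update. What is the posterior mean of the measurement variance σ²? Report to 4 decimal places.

3.6807

With known mean μ and an Inverse-Gamma(α, β) prior on σ², the Normal likelihood is conjugate: posterior is Inv-Gamma(α + n/2, β + Σ(xᵢ−μ)²/2).
Posterior: Inv-Gamma(7.08 + 4/2, 11.57 + 36.340/2) = Inv-Gamma(9.08, 29.7400).
E[σ²|data] = β/(α−1) = 29.7400/8.08 = 3.6807.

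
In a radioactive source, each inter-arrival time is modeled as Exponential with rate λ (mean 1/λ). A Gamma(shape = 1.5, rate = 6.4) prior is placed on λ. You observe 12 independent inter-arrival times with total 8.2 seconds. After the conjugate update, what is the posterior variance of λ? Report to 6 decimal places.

0.063333

With a Gamma(shape α, rate β) prior on the exponential rate λ, the posterior after n observations with total T = Σxᵢ is Gamma(α+n, β+T).
Posterior: Gamma(1.5+12, 6.4+8.2) = Gamma(13.5, 14.6).
Var = α/β² = 0.063333.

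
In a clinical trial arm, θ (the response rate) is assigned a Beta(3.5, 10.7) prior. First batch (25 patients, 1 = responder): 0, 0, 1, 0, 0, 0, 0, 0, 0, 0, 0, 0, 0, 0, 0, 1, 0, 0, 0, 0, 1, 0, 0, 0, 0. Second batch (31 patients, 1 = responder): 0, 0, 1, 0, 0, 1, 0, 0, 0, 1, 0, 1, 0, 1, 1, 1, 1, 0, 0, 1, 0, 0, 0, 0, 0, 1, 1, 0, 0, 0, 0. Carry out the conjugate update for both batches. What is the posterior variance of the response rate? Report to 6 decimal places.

The Beta prior is conjugate to a Binomial/Bernoulli likelihood; the update adds successes to α and failures to β.
After batch 1: Beta(3.5+3, 10.7+22) = Beta(6.5, 32.7).
After batch 2: Beta(6.5+11, 32.7+20) = Beta(17.5, 52.7).
Var = αβ/((α+β)²(α+β+1)) = 17.5·52.7/(70.2²·71.2) = 0.002628.

0.002628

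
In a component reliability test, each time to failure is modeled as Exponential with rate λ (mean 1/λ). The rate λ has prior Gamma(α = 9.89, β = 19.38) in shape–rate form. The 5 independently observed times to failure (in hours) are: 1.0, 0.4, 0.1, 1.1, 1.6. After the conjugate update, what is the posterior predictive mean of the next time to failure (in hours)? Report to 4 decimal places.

With a Gamma(shape α, rate β) prior on the exponential rate λ, the posterior after n observations with total T = Σxᵢ is Gamma(α+n, β+T).
Sum of observations T = 4.2 hours; n = 5.
Posterior: Gamma(9.89+5, 19.38+4.2) = Gamma(14.89, 23.58).
The predictive distribution for the next observation is Lomax; its mean is β/(α−1) = 23.58/13.89 = 1.6976.

1.6976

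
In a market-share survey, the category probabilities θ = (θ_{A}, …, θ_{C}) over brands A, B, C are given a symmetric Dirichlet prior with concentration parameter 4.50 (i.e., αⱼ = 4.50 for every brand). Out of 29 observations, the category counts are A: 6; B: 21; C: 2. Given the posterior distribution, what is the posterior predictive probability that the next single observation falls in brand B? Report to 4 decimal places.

The Dirichlet prior is conjugate to the Multinomial likelihood: each posterior αⱼ = prior αⱼ + observed count nⱼ.
Posterior concentration: (10.50, 25.50, 6.50), total = 42.50.
P(next = B | data) = α_{B}/Σα = 0.6000.

0.6000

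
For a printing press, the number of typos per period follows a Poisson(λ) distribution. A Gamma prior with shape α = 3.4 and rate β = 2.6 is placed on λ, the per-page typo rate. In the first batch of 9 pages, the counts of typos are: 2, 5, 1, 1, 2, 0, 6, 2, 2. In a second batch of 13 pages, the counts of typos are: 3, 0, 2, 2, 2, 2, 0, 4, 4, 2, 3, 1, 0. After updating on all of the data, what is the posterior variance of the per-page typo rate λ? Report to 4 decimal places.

0.0816

With a Gamma(shape α, rate β) prior, the Poisson likelihood is conjugate: the posterior is Gamma(α + ΣXᵢ, β + n).
Batch 1: sum of counts S = 21 over n = 9 pages.
After batch 1: Gamma(α+S, β+n) = Gamma(3.4+21, 2.6+9) = Gamma(24.4, 11.6).
Batch 2: sum of counts S = 25 over n = 13 pages.
After batch 2: Gamma(α+S, β+n) = Gamma(24.4+25, 11.6+13) = Gamma(49.4, 24.6).
Var = α/β² = 49.4/24.6² = 0.0816.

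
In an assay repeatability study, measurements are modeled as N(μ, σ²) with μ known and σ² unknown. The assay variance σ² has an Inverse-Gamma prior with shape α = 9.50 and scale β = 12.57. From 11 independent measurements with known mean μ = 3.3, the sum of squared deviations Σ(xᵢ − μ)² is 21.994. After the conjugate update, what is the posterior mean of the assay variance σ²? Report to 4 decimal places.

1.6834

With known mean μ and an Inverse-Gamma(α, β) prior on σ², the Normal likelihood is conjugate: posterior is Inv-Gamma(α + n/2, β + Σ(xᵢ−μ)²/2).
Posterior: Inv-Gamma(9.50 + 11/2, 12.57 + 21.994/2) = Inv-Gamma(15.00, 23.5670).
E[σ²|data] = β/(α−1) = 23.5670/14.00 = 1.6834.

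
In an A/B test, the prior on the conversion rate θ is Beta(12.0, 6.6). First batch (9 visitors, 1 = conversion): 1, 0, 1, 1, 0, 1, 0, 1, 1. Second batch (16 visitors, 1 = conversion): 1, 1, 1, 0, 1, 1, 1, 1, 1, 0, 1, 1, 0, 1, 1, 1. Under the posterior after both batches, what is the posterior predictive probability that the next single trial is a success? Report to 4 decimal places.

The Beta prior is conjugate to a Binomial/Bernoulli likelihood; the update adds successes to α and failures to β.
After batch 1: Beta(12.0+6, 6.6+3) = Beta(18.0, 9.6).
After batch 2: Beta(18.0+13, 9.6+3) = Beta(31.0, 12.6).
For a single future Bernoulli trial, P(success | data) = α/(α+β) = 0.7110.

0.7110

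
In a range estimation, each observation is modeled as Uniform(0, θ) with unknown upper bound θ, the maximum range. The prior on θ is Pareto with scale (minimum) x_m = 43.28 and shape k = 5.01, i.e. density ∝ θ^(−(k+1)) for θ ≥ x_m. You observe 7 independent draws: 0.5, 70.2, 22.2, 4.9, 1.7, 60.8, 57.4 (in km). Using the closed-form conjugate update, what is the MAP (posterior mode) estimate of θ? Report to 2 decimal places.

70.20

A Pareto(scale x_m, shape k) prior on the upper bound θ of Uniform(0, θ) is conjugate: posterior is Pareto(max(x_m, max xᵢ), k + n).
Sample maximum = 70.2; prior scale x_m = 43.28 → posterior scale = max = 70.20.
Posterior shape = 5.01 + 7 = 12.01.
The Pareto density is decreasing on [x_m, ∞), so the mode is x_m = 70.20.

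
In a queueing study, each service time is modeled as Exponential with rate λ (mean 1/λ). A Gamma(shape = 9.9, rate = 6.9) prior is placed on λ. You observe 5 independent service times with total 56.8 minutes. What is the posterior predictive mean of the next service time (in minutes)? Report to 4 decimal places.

With a Gamma(shape α, rate β) prior on the exponential rate λ, the posterior after n observations with total T = Σxᵢ is Gamma(α+n, β+T).
Posterior: Gamma(9.9+5, 6.9+56.8) = Gamma(14.9, 63.7).
The predictive distribution for the next observation is Lomax; its mean is β/(α−1) = 63.7/13.9 = 4.5827.

4.5827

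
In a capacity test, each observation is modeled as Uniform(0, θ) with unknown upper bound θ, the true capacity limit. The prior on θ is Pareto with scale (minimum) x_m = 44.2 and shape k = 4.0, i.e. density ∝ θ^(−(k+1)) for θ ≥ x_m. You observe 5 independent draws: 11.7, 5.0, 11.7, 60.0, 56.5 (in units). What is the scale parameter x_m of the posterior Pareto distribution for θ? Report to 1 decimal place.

A Pareto(scale x_m, shape k) prior on the upper bound θ of Uniform(0, θ) is conjugate: posterior is Pareto(max(x_m, max xᵢ), k + n).
Sample maximum = 60.0; prior scale x_m = 44.2 → posterior scale = max = 60.0.
Posterior shape = 4.0 + 5 = 9.0.
Posterior scale x_m = 60.0.

60.0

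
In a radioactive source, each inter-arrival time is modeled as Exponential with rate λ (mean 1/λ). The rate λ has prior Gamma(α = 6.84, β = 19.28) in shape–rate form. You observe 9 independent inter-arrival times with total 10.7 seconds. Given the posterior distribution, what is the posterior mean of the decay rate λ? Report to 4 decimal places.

0.5284

With a Gamma(shape α, rate β) prior on the exponential rate λ, the posterior after n observations with total T = Σxᵢ is Gamma(α+n, β+T).
Posterior: Gamma(6.84+9, 19.28+10.7) = Gamma(15.84, 29.98).
Posterior mean of λ = α/β = 15.84/29.98 = 0.5284.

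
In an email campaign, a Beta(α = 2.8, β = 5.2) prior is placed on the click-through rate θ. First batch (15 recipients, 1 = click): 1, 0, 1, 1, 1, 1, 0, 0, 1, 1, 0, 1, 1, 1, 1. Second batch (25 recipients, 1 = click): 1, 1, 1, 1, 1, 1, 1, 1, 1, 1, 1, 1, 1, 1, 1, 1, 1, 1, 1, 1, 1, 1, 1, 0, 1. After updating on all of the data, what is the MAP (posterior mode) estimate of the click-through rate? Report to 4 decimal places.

0.8000

The Beta prior is conjugate to a Binomial/Bernoulli likelihood; the update adds successes to α and failures to β.
After batch 1: Beta(2.8+11, 5.2+4) = Beta(13.8, 9.2).
After batch 2: Beta(13.8+24, 9.2+1) = Beta(37.8, 10.2).
Mode of Beta(a,b) for a,b>1 is (a−1)/(a+b−2) = 36.8/46.0 = 0.8000.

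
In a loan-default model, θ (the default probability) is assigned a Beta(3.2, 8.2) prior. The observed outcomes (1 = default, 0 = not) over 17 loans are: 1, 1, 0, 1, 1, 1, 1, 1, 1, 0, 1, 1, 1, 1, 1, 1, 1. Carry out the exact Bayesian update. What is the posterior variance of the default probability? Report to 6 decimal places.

The Beta prior is conjugate to a Binomial/Bernoulli likelihood; the update adds successes to α and failures to β.
Posterior: Beta(α+k, β+n−k) = Beta(3.2+15, 8.2+2) = Beta(18.2, 10.2).
Var = αβ/((α+β)²(α+β+1)) = 18.2·10.2/(28.4²·29.4) = 0.007829.

0.007829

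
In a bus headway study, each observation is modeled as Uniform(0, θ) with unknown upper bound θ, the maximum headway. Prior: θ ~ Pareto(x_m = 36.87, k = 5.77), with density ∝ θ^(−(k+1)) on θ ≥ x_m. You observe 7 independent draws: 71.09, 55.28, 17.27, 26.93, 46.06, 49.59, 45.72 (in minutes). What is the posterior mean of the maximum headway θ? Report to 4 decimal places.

77.1299

A Pareto(scale x_m, shape k) prior on the upper bound θ of Uniform(0, θ) is conjugate: posterior is Pareto(max(x_m, max xᵢ), k + n).
Sample maximum = 71.09; prior scale x_m = 36.87 → posterior scale = max = 71.09.
Posterior shape = 5.77 + 7 = 12.77.
E[θ|data] = k·x_m/(k−1) = 12.77·71.09/11.77 = 77.1299.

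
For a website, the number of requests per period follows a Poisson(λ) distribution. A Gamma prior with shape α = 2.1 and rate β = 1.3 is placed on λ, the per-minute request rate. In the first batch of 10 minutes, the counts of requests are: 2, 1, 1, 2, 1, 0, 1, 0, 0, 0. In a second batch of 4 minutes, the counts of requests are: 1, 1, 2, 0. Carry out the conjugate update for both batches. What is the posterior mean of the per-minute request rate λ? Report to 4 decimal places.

With a Gamma(shape α, rate β) prior, the Poisson likelihood is conjugate: the posterior is Gamma(α + ΣXᵢ, β + n).
Batch 1: sum of counts S = 8 over n = 10 minutes.
After batch 1: Gamma(α+S, β+n) = Gamma(2.1+8, 1.3+10) = Gamma(10.1, 11.3).
Batch 2: sum of counts S = 4 over n = 4 minutes.
After batch 2: Gamma(α+S, β+n) = Gamma(10.1+4, 11.3+4) = Gamma(14.1, 15.3).
Posterior mean = α/β = 14.1/15.3 = 0.9216.

0.9216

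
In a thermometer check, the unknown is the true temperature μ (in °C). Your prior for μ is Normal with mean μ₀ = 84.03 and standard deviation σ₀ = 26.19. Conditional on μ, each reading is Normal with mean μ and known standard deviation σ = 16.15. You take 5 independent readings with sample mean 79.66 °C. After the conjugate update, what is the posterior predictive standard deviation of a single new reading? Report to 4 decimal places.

17.5869

For Normal data with known variance σ², a Normal(μ₀, σ₀²) prior on μ is conjugate. Posterior precision = 1/σ₀² + n/σ²; posterior mean is the precision-weighted average of μ₀ and x̄.
σ₀² = 26.19² = 685.9161, σ² = 16.15² = 260.8225; σ² + n·σ₀² = 260.8225 + 5·685.9161 = 3690.403.
Posterior precision = 1/σ₀² + n/σ² = 1/685.9161 + 5/260.8225 = (σ² + n·σ₀²)/(σ₀²σ²) = 3690.403/(685.9161·260.8225); posterior variance σₙ² = σ₀²σ²/(σ² + n·σ₀²) = 685.9161·260.8225/3690.403 = 48.477728.
Predictive variance for one new observation = σₙ² + σ² = 685.9161·260.8225/3690.403 + 260.8225 = σ²·(σ₀² + 3690.403)/3690.403 = 260.8225·4376.3191/3690.403 = 309.300228; SD = √(260.8225·4376.3191/3690.403) = 17.5869.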